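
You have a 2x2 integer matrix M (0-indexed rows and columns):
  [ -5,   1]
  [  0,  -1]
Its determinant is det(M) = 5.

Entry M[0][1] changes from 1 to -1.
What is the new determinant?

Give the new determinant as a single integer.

det is linear in row 0: changing M[0][1] by delta changes det by delta * cofactor(0,1).
Cofactor C_01 = (-1)^(0+1) * minor(0,1) = 0
Entry delta = -1 - 1 = -2
Det delta = -2 * 0 = 0
New det = 5 + 0 = 5

Answer: 5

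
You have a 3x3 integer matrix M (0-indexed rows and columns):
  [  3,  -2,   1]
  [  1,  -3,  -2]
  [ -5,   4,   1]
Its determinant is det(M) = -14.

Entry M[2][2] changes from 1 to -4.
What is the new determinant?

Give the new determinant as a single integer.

Answer: 21

Derivation:
det is linear in row 2: changing M[2][2] by delta changes det by delta * cofactor(2,2).
Cofactor C_22 = (-1)^(2+2) * minor(2,2) = -7
Entry delta = -4 - 1 = -5
Det delta = -5 * -7 = 35
New det = -14 + 35 = 21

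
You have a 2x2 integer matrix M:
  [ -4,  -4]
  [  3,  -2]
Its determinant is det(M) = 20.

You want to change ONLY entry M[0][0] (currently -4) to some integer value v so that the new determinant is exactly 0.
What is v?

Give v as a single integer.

Answer: 6

Derivation:
det is linear in entry M[0][0]: det = old_det + (v - -4) * C_00
Cofactor C_00 = -2
Want det = 0: 20 + (v - -4) * -2 = 0
  (v - -4) = -20 / -2 = 10
  v = -4 + (10) = 6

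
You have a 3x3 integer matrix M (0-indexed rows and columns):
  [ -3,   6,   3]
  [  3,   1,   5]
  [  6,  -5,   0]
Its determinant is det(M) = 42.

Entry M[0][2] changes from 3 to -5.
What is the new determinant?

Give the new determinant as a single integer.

Answer: 210

Derivation:
det is linear in row 0: changing M[0][2] by delta changes det by delta * cofactor(0,2).
Cofactor C_02 = (-1)^(0+2) * minor(0,2) = -21
Entry delta = -5 - 3 = -8
Det delta = -8 * -21 = 168
New det = 42 + 168 = 210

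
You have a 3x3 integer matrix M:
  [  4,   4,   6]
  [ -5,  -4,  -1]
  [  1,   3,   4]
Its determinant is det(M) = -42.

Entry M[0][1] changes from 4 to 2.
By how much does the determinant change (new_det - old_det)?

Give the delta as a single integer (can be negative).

Cofactor C_01 = 19
Entry delta = 2 - 4 = -2
Det delta = entry_delta * cofactor = -2 * 19 = -38

Answer: -38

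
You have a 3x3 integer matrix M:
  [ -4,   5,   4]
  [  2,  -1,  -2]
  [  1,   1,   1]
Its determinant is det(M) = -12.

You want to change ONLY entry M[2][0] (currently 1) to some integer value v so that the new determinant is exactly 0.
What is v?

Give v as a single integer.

Answer: -1

Derivation:
det is linear in entry M[2][0]: det = old_det + (v - 1) * C_20
Cofactor C_20 = -6
Want det = 0: -12 + (v - 1) * -6 = 0
  (v - 1) = 12 / -6 = -2
  v = 1 + (-2) = -1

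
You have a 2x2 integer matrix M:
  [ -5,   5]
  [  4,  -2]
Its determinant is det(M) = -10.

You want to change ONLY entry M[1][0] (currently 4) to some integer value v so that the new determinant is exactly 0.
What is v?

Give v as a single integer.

Answer: 2

Derivation:
det is linear in entry M[1][0]: det = old_det + (v - 4) * C_10
Cofactor C_10 = -5
Want det = 0: -10 + (v - 4) * -5 = 0
  (v - 4) = 10 / -5 = -2
  v = 4 + (-2) = 2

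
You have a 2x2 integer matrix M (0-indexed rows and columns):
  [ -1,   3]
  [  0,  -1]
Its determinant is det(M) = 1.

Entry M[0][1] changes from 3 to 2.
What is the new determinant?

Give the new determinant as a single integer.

Answer: 1

Derivation:
det is linear in row 0: changing M[0][1] by delta changes det by delta * cofactor(0,1).
Cofactor C_01 = (-1)^(0+1) * minor(0,1) = 0
Entry delta = 2 - 3 = -1
Det delta = -1 * 0 = 0
New det = 1 + 0 = 1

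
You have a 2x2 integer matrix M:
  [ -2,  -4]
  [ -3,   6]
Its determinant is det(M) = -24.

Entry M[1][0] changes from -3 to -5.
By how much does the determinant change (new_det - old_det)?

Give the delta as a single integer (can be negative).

Answer: -8

Derivation:
Cofactor C_10 = 4
Entry delta = -5 - -3 = -2
Det delta = entry_delta * cofactor = -2 * 4 = -8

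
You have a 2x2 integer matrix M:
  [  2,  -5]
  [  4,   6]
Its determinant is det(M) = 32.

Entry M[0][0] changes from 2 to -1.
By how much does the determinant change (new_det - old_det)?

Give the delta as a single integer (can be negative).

Cofactor C_00 = 6
Entry delta = -1 - 2 = -3
Det delta = entry_delta * cofactor = -3 * 6 = -18

Answer: -18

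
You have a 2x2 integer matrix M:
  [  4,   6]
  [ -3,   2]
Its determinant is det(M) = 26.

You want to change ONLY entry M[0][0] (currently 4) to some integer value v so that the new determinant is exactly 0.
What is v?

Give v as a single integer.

det is linear in entry M[0][0]: det = old_det + (v - 4) * C_00
Cofactor C_00 = 2
Want det = 0: 26 + (v - 4) * 2 = 0
  (v - 4) = -26 / 2 = -13
  v = 4 + (-13) = -9

Answer: -9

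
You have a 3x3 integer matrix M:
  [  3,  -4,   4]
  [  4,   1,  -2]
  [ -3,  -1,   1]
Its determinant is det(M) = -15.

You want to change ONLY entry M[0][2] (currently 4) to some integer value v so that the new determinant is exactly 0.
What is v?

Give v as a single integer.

det is linear in entry M[0][2]: det = old_det + (v - 4) * C_02
Cofactor C_02 = -1
Want det = 0: -15 + (v - 4) * -1 = 0
  (v - 4) = 15 / -1 = -15
  v = 4 + (-15) = -11

Answer: -11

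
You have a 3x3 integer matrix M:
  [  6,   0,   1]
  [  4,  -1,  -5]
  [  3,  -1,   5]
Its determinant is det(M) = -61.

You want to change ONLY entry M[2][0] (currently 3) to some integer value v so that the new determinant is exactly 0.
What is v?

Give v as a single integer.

Answer: 64

Derivation:
det is linear in entry M[2][0]: det = old_det + (v - 3) * C_20
Cofactor C_20 = 1
Want det = 0: -61 + (v - 3) * 1 = 0
  (v - 3) = 61 / 1 = 61
  v = 3 + (61) = 64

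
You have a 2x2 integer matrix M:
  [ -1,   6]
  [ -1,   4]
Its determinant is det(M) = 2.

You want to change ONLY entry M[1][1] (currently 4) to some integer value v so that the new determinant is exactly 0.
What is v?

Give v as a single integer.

det is linear in entry M[1][1]: det = old_det + (v - 4) * C_11
Cofactor C_11 = -1
Want det = 0: 2 + (v - 4) * -1 = 0
  (v - 4) = -2 / -1 = 2
  v = 4 + (2) = 6

Answer: 6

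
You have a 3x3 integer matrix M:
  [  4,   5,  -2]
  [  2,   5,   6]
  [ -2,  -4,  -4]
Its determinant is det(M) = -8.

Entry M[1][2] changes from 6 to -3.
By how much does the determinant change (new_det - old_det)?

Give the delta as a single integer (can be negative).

Cofactor C_12 = 6
Entry delta = -3 - 6 = -9
Det delta = entry_delta * cofactor = -9 * 6 = -54

Answer: -54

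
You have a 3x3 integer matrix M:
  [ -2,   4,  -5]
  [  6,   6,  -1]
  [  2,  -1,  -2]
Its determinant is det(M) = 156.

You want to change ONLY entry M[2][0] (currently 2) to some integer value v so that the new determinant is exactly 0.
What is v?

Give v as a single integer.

Answer: -4

Derivation:
det is linear in entry M[2][0]: det = old_det + (v - 2) * C_20
Cofactor C_20 = 26
Want det = 0: 156 + (v - 2) * 26 = 0
  (v - 2) = -156 / 26 = -6
  v = 2 + (-6) = -4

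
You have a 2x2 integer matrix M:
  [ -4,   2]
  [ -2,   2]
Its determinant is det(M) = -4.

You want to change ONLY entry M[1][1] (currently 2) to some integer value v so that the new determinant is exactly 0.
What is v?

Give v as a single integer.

det is linear in entry M[1][1]: det = old_det + (v - 2) * C_11
Cofactor C_11 = -4
Want det = 0: -4 + (v - 2) * -4 = 0
  (v - 2) = 4 / -4 = -1
  v = 2 + (-1) = 1

Answer: 1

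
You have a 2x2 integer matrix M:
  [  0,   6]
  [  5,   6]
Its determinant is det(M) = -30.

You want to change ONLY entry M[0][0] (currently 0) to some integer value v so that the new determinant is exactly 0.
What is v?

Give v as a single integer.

Answer: 5

Derivation:
det is linear in entry M[0][0]: det = old_det + (v - 0) * C_00
Cofactor C_00 = 6
Want det = 0: -30 + (v - 0) * 6 = 0
  (v - 0) = 30 / 6 = 5
  v = 0 + (5) = 5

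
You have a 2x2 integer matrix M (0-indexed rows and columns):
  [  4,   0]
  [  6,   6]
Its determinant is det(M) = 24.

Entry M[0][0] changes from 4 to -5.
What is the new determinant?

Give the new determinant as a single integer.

Answer: -30

Derivation:
det is linear in row 0: changing M[0][0] by delta changes det by delta * cofactor(0,0).
Cofactor C_00 = (-1)^(0+0) * minor(0,0) = 6
Entry delta = -5 - 4 = -9
Det delta = -9 * 6 = -54
New det = 24 + -54 = -30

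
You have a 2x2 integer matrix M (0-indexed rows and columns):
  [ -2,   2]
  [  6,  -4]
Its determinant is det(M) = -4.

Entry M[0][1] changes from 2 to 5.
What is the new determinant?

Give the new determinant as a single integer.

det is linear in row 0: changing M[0][1] by delta changes det by delta * cofactor(0,1).
Cofactor C_01 = (-1)^(0+1) * minor(0,1) = -6
Entry delta = 5 - 2 = 3
Det delta = 3 * -6 = -18
New det = -4 + -18 = -22

Answer: -22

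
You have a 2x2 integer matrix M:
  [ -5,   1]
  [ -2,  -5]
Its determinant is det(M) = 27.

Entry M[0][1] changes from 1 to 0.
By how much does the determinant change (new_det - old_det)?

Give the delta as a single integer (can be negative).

Cofactor C_01 = 2
Entry delta = 0 - 1 = -1
Det delta = entry_delta * cofactor = -1 * 2 = -2

Answer: -2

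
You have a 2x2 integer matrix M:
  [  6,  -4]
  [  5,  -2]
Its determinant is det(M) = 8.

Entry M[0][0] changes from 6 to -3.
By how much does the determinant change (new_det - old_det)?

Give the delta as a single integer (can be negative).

Cofactor C_00 = -2
Entry delta = -3 - 6 = -9
Det delta = entry_delta * cofactor = -9 * -2 = 18

Answer: 18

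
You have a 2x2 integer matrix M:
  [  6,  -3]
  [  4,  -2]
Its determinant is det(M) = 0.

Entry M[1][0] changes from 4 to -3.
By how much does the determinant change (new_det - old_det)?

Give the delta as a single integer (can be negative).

Answer: -21

Derivation:
Cofactor C_10 = 3
Entry delta = -3 - 4 = -7
Det delta = entry_delta * cofactor = -7 * 3 = -21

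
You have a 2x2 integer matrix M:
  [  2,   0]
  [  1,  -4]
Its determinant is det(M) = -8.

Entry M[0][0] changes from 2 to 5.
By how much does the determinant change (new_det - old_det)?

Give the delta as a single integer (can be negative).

Answer: -12

Derivation:
Cofactor C_00 = -4
Entry delta = 5 - 2 = 3
Det delta = entry_delta * cofactor = 3 * -4 = -12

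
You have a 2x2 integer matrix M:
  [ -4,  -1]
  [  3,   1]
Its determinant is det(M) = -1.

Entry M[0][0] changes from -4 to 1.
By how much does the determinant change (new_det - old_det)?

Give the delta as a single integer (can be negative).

Answer: 5

Derivation:
Cofactor C_00 = 1
Entry delta = 1 - -4 = 5
Det delta = entry_delta * cofactor = 5 * 1 = 5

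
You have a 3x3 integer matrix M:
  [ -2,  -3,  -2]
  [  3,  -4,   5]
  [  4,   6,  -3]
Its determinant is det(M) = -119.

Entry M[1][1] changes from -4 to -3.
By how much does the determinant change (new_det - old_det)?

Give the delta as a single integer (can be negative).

Answer: 14

Derivation:
Cofactor C_11 = 14
Entry delta = -3 - -4 = 1
Det delta = entry_delta * cofactor = 1 * 14 = 14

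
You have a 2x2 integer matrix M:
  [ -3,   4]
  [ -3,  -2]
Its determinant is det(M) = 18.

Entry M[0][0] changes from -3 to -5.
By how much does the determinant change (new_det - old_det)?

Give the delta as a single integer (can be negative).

Cofactor C_00 = -2
Entry delta = -5 - -3 = -2
Det delta = entry_delta * cofactor = -2 * -2 = 4

Answer: 4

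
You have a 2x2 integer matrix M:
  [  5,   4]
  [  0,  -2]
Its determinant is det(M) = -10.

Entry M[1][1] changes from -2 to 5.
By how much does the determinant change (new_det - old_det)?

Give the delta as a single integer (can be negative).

Cofactor C_11 = 5
Entry delta = 5 - -2 = 7
Det delta = entry_delta * cofactor = 7 * 5 = 35

Answer: 35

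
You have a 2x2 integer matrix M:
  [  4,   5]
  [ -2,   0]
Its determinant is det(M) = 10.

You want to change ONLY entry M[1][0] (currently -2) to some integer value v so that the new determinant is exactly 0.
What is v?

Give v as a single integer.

det is linear in entry M[1][0]: det = old_det + (v - -2) * C_10
Cofactor C_10 = -5
Want det = 0: 10 + (v - -2) * -5 = 0
  (v - -2) = -10 / -5 = 2
  v = -2 + (2) = 0

Answer: 0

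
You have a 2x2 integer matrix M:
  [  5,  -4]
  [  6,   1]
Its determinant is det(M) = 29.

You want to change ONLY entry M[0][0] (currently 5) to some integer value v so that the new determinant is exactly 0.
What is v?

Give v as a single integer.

Answer: -24

Derivation:
det is linear in entry M[0][0]: det = old_det + (v - 5) * C_00
Cofactor C_00 = 1
Want det = 0: 29 + (v - 5) * 1 = 0
  (v - 5) = -29 / 1 = -29
  v = 5 + (-29) = -24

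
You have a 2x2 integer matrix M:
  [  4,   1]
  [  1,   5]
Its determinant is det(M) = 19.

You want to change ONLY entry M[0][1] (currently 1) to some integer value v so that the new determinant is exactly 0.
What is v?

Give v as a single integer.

det is linear in entry M[0][1]: det = old_det + (v - 1) * C_01
Cofactor C_01 = -1
Want det = 0: 19 + (v - 1) * -1 = 0
  (v - 1) = -19 / -1 = 19
  v = 1 + (19) = 20

Answer: 20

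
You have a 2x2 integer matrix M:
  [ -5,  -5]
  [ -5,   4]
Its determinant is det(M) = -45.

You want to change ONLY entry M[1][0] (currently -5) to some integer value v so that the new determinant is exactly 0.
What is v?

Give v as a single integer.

det is linear in entry M[1][0]: det = old_det + (v - -5) * C_10
Cofactor C_10 = 5
Want det = 0: -45 + (v - -5) * 5 = 0
  (v - -5) = 45 / 5 = 9
  v = -5 + (9) = 4

Answer: 4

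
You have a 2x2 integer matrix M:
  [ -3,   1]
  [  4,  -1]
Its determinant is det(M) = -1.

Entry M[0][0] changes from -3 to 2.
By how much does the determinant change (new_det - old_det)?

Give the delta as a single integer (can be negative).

Cofactor C_00 = -1
Entry delta = 2 - -3 = 5
Det delta = entry_delta * cofactor = 5 * -1 = -5

Answer: -5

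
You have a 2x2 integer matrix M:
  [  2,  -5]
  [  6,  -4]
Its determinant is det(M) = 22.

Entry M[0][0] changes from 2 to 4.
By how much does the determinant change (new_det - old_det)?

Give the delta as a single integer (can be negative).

Cofactor C_00 = -4
Entry delta = 4 - 2 = 2
Det delta = entry_delta * cofactor = 2 * -4 = -8

Answer: -8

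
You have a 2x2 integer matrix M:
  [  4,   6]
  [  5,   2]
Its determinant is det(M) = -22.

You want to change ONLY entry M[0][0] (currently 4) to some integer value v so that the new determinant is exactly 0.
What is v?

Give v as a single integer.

Answer: 15

Derivation:
det is linear in entry M[0][0]: det = old_det + (v - 4) * C_00
Cofactor C_00 = 2
Want det = 0: -22 + (v - 4) * 2 = 0
  (v - 4) = 22 / 2 = 11
  v = 4 + (11) = 15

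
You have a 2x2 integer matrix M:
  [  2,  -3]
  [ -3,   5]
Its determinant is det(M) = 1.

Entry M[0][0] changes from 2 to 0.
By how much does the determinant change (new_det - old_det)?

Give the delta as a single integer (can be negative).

Cofactor C_00 = 5
Entry delta = 0 - 2 = -2
Det delta = entry_delta * cofactor = -2 * 5 = -10

Answer: -10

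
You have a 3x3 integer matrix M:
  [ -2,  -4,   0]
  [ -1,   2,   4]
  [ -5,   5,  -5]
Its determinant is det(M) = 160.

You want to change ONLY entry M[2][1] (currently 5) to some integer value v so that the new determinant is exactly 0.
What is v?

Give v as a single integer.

Answer: -15

Derivation:
det is linear in entry M[2][1]: det = old_det + (v - 5) * C_21
Cofactor C_21 = 8
Want det = 0: 160 + (v - 5) * 8 = 0
  (v - 5) = -160 / 8 = -20
  v = 5 + (-20) = -15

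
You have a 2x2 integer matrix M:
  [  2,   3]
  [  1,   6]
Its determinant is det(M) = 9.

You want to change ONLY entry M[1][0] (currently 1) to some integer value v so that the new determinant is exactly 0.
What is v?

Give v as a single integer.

det is linear in entry M[1][0]: det = old_det + (v - 1) * C_10
Cofactor C_10 = -3
Want det = 0: 9 + (v - 1) * -3 = 0
  (v - 1) = -9 / -3 = 3
  v = 1 + (3) = 4

Answer: 4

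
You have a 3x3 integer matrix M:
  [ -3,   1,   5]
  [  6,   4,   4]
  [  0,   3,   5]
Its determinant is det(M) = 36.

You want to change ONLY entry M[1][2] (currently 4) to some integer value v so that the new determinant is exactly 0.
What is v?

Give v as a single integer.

Answer: 0

Derivation:
det is linear in entry M[1][2]: det = old_det + (v - 4) * C_12
Cofactor C_12 = 9
Want det = 0: 36 + (v - 4) * 9 = 0
  (v - 4) = -36 / 9 = -4
  v = 4 + (-4) = 0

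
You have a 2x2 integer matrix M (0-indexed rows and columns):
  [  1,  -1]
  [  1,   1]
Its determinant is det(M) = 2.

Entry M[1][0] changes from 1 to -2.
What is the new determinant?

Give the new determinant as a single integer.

det is linear in row 1: changing M[1][0] by delta changes det by delta * cofactor(1,0).
Cofactor C_10 = (-1)^(1+0) * minor(1,0) = 1
Entry delta = -2 - 1 = -3
Det delta = -3 * 1 = -3
New det = 2 + -3 = -1

Answer: -1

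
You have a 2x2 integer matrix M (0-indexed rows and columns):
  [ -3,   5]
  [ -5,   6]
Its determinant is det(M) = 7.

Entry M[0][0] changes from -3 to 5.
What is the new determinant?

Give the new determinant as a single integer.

det is linear in row 0: changing M[0][0] by delta changes det by delta * cofactor(0,0).
Cofactor C_00 = (-1)^(0+0) * minor(0,0) = 6
Entry delta = 5 - -3 = 8
Det delta = 8 * 6 = 48
New det = 7 + 48 = 55

Answer: 55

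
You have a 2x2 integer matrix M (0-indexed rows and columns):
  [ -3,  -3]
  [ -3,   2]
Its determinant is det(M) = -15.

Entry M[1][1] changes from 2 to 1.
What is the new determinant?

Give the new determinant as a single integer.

det is linear in row 1: changing M[1][1] by delta changes det by delta * cofactor(1,1).
Cofactor C_11 = (-1)^(1+1) * minor(1,1) = -3
Entry delta = 1 - 2 = -1
Det delta = -1 * -3 = 3
New det = -15 + 3 = -12

Answer: -12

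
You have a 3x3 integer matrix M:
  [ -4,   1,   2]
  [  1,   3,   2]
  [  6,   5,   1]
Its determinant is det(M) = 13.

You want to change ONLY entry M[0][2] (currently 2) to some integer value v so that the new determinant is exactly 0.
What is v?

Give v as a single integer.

det is linear in entry M[0][2]: det = old_det + (v - 2) * C_02
Cofactor C_02 = -13
Want det = 0: 13 + (v - 2) * -13 = 0
  (v - 2) = -13 / -13 = 1
  v = 2 + (1) = 3

Answer: 3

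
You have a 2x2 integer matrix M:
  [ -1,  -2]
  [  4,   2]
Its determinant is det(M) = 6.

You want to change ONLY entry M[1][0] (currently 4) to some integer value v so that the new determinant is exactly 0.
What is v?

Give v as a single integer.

det is linear in entry M[1][0]: det = old_det + (v - 4) * C_10
Cofactor C_10 = 2
Want det = 0: 6 + (v - 4) * 2 = 0
  (v - 4) = -6 / 2 = -3
  v = 4 + (-3) = 1

Answer: 1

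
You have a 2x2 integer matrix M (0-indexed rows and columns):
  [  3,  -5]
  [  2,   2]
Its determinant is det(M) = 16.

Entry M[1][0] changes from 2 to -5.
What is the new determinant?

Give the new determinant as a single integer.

Answer: -19

Derivation:
det is linear in row 1: changing M[1][0] by delta changes det by delta * cofactor(1,0).
Cofactor C_10 = (-1)^(1+0) * minor(1,0) = 5
Entry delta = -5 - 2 = -7
Det delta = -7 * 5 = -35
New det = 16 + -35 = -19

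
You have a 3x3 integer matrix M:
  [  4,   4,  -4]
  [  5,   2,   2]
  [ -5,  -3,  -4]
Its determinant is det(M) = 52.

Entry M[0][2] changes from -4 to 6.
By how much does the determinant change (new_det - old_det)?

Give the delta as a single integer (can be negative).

Answer: -50

Derivation:
Cofactor C_02 = -5
Entry delta = 6 - -4 = 10
Det delta = entry_delta * cofactor = 10 * -5 = -50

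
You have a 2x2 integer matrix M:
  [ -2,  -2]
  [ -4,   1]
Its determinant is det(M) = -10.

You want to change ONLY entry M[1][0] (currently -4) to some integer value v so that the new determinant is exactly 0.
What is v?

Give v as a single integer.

det is linear in entry M[1][0]: det = old_det + (v - -4) * C_10
Cofactor C_10 = 2
Want det = 0: -10 + (v - -4) * 2 = 0
  (v - -4) = 10 / 2 = 5
  v = -4 + (5) = 1

Answer: 1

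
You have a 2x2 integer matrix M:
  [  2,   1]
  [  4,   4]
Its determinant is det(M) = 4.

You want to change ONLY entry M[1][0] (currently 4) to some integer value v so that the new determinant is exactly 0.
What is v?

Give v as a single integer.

Answer: 8

Derivation:
det is linear in entry M[1][0]: det = old_det + (v - 4) * C_10
Cofactor C_10 = -1
Want det = 0: 4 + (v - 4) * -1 = 0
  (v - 4) = -4 / -1 = 4
  v = 4 + (4) = 8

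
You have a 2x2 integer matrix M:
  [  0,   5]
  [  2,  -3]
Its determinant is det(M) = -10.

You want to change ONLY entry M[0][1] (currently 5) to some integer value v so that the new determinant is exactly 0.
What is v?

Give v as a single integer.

Answer: 0

Derivation:
det is linear in entry M[0][1]: det = old_det + (v - 5) * C_01
Cofactor C_01 = -2
Want det = 0: -10 + (v - 5) * -2 = 0
  (v - 5) = 10 / -2 = -5
  v = 5 + (-5) = 0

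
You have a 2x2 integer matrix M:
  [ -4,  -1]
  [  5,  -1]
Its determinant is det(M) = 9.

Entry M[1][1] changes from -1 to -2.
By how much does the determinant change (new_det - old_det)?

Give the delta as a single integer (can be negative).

Answer: 4

Derivation:
Cofactor C_11 = -4
Entry delta = -2 - -1 = -1
Det delta = entry_delta * cofactor = -1 * -4 = 4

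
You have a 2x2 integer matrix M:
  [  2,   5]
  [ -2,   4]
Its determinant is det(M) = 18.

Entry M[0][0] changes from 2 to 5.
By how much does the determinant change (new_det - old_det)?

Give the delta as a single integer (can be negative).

Cofactor C_00 = 4
Entry delta = 5 - 2 = 3
Det delta = entry_delta * cofactor = 3 * 4 = 12

Answer: 12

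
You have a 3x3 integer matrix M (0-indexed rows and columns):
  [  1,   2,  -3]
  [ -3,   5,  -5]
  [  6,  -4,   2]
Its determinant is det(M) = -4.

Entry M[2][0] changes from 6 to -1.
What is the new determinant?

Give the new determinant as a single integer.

det is linear in row 2: changing M[2][0] by delta changes det by delta * cofactor(2,0).
Cofactor C_20 = (-1)^(2+0) * minor(2,0) = 5
Entry delta = -1 - 6 = -7
Det delta = -7 * 5 = -35
New det = -4 + -35 = -39

Answer: -39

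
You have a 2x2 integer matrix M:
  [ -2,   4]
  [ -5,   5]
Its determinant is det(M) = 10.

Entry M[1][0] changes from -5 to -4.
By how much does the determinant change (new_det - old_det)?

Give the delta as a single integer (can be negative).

Cofactor C_10 = -4
Entry delta = -4 - -5 = 1
Det delta = entry_delta * cofactor = 1 * -4 = -4

Answer: -4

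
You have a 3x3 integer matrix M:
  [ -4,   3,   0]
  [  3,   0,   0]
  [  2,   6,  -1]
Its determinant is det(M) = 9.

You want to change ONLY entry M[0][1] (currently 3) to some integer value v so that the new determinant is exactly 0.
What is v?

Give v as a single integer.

Answer: 0

Derivation:
det is linear in entry M[0][1]: det = old_det + (v - 3) * C_01
Cofactor C_01 = 3
Want det = 0: 9 + (v - 3) * 3 = 0
  (v - 3) = -9 / 3 = -3
  v = 3 + (-3) = 0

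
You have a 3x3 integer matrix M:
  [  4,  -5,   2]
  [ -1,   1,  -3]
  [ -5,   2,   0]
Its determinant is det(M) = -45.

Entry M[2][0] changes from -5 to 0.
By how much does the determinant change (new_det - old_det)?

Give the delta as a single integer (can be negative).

Cofactor C_20 = 13
Entry delta = 0 - -5 = 5
Det delta = entry_delta * cofactor = 5 * 13 = 65

Answer: 65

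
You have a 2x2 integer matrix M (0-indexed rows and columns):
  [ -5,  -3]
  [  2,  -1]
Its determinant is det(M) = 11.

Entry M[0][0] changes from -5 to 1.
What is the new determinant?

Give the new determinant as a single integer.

det is linear in row 0: changing M[0][0] by delta changes det by delta * cofactor(0,0).
Cofactor C_00 = (-1)^(0+0) * minor(0,0) = -1
Entry delta = 1 - -5 = 6
Det delta = 6 * -1 = -6
New det = 11 + -6 = 5

Answer: 5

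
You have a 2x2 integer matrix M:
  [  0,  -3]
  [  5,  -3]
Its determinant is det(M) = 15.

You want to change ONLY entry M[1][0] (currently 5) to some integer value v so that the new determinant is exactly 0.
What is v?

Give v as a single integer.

det is linear in entry M[1][0]: det = old_det + (v - 5) * C_10
Cofactor C_10 = 3
Want det = 0: 15 + (v - 5) * 3 = 0
  (v - 5) = -15 / 3 = -5
  v = 5 + (-5) = 0

Answer: 0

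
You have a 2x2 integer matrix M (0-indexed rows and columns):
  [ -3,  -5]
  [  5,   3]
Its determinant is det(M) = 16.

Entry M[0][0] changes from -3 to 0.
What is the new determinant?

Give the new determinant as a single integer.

Answer: 25

Derivation:
det is linear in row 0: changing M[0][0] by delta changes det by delta * cofactor(0,0).
Cofactor C_00 = (-1)^(0+0) * minor(0,0) = 3
Entry delta = 0 - -3 = 3
Det delta = 3 * 3 = 9
New det = 16 + 9 = 25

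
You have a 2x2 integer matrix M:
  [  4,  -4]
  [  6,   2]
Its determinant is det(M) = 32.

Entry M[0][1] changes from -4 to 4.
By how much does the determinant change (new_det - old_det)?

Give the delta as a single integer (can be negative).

Cofactor C_01 = -6
Entry delta = 4 - -4 = 8
Det delta = entry_delta * cofactor = 8 * -6 = -48

Answer: -48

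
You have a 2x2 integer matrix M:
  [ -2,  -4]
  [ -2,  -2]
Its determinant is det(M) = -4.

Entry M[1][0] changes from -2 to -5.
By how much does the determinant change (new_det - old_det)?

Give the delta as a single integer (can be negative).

Cofactor C_10 = 4
Entry delta = -5 - -2 = -3
Det delta = entry_delta * cofactor = -3 * 4 = -12

Answer: -12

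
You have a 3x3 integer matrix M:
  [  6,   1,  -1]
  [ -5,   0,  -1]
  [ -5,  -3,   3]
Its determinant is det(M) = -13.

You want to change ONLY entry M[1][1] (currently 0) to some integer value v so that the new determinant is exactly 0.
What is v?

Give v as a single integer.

det is linear in entry M[1][1]: det = old_det + (v - 0) * C_11
Cofactor C_11 = 13
Want det = 0: -13 + (v - 0) * 13 = 0
  (v - 0) = 13 / 13 = 1
  v = 0 + (1) = 1

Answer: 1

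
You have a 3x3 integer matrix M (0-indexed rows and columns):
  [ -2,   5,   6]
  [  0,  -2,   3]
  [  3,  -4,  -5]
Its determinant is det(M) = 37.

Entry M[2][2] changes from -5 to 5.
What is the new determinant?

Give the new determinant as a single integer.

det is linear in row 2: changing M[2][2] by delta changes det by delta * cofactor(2,2).
Cofactor C_22 = (-1)^(2+2) * minor(2,2) = 4
Entry delta = 5 - -5 = 10
Det delta = 10 * 4 = 40
New det = 37 + 40 = 77

Answer: 77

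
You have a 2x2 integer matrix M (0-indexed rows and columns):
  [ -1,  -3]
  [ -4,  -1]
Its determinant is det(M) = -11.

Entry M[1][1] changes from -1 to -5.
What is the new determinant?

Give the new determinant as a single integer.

det is linear in row 1: changing M[1][1] by delta changes det by delta * cofactor(1,1).
Cofactor C_11 = (-1)^(1+1) * minor(1,1) = -1
Entry delta = -5 - -1 = -4
Det delta = -4 * -1 = 4
New det = -11 + 4 = -7

Answer: -7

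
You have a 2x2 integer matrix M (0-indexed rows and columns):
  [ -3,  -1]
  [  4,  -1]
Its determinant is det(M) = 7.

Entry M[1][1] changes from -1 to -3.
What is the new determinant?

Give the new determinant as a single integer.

det is linear in row 1: changing M[1][1] by delta changes det by delta * cofactor(1,1).
Cofactor C_11 = (-1)^(1+1) * minor(1,1) = -3
Entry delta = -3 - -1 = -2
Det delta = -2 * -3 = 6
New det = 7 + 6 = 13

Answer: 13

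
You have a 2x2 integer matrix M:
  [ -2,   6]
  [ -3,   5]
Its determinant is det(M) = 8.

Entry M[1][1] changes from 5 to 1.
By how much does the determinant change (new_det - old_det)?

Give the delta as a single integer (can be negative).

Cofactor C_11 = -2
Entry delta = 1 - 5 = -4
Det delta = entry_delta * cofactor = -4 * -2 = 8

Answer: 8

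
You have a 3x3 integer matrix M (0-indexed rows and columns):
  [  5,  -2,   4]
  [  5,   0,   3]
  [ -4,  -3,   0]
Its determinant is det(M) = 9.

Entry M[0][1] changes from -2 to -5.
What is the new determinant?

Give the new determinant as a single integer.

Answer: 45

Derivation:
det is linear in row 0: changing M[0][1] by delta changes det by delta * cofactor(0,1).
Cofactor C_01 = (-1)^(0+1) * minor(0,1) = -12
Entry delta = -5 - -2 = -3
Det delta = -3 * -12 = 36
New det = 9 + 36 = 45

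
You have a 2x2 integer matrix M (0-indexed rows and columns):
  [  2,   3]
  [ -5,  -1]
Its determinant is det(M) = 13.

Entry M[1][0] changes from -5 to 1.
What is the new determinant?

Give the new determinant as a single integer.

det is linear in row 1: changing M[1][0] by delta changes det by delta * cofactor(1,0).
Cofactor C_10 = (-1)^(1+0) * minor(1,0) = -3
Entry delta = 1 - -5 = 6
Det delta = 6 * -3 = -18
New det = 13 + -18 = -5

Answer: -5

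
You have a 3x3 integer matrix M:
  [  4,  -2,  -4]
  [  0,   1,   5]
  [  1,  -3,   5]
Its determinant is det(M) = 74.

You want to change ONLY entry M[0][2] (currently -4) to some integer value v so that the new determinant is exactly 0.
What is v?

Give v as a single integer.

Answer: 70

Derivation:
det is linear in entry M[0][2]: det = old_det + (v - -4) * C_02
Cofactor C_02 = -1
Want det = 0: 74 + (v - -4) * -1 = 0
  (v - -4) = -74 / -1 = 74
  v = -4 + (74) = 70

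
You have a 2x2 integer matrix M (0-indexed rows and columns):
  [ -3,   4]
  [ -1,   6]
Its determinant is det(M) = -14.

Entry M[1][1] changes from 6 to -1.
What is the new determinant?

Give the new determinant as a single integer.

det is linear in row 1: changing M[1][1] by delta changes det by delta * cofactor(1,1).
Cofactor C_11 = (-1)^(1+1) * minor(1,1) = -3
Entry delta = -1 - 6 = -7
Det delta = -7 * -3 = 21
New det = -14 + 21 = 7

Answer: 7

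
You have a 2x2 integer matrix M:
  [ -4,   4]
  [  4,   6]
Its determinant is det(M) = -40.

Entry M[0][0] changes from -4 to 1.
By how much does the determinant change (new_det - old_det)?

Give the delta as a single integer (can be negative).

Cofactor C_00 = 6
Entry delta = 1 - -4 = 5
Det delta = entry_delta * cofactor = 5 * 6 = 30

Answer: 30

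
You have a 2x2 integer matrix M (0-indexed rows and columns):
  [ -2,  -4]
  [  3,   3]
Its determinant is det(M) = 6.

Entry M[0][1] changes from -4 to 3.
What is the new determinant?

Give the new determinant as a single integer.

Answer: -15

Derivation:
det is linear in row 0: changing M[0][1] by delta changes det by delta * cofactor(0,1).
Cofactor C_01 = (-1)^(0+1) * minor(0,1) = -3
Entry delta = 3 - -4 = 7
Det delta = 7 * -3 = -21
New det = 6 + -21 = -15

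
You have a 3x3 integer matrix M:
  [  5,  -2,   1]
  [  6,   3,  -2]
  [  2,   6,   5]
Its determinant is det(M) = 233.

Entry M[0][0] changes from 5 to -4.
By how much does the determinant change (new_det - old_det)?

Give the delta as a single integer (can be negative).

Answer: -243

Derivation:
Cofactor C_00 = 27
Entry delta = -4 - 5 = -9
Det delta = entry_delta * cofactor = -9 * 27 = -243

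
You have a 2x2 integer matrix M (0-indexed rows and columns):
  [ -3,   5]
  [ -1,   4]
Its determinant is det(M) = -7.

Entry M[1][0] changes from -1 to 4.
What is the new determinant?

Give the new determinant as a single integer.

Answer: -32

Derivation:
det is linear in row 1: changing M[1][0] by delta changes det by delta * cofactor(1,0).
Cofactor C_10 = (-1)^(1+0) * minor(1,0) = -5
Entry delta = 4 - -1 = 5
Det delta = 5 * -5 = -25
New det = -7 + -25 = -32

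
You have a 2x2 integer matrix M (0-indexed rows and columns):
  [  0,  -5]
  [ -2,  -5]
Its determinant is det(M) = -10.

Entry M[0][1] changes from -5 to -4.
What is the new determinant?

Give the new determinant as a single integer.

Answer: -8

Derivation:
det is linear in row 0: changing M[0][1] by delta changes det by delta * cofactor(0,1).
Cofactor C_01 = (-1)^(0+1) * minor(0,1) = 2
Entry delta = -4 - -5 = 1
Det delta = 1 * 2 = 2
New det = -10 + 2 = -8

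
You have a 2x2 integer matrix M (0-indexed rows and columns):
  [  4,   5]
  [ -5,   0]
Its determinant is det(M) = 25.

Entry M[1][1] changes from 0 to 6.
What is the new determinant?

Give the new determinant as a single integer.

det is linear in row 1: changing M[1][1] by delta changes det by delta * cofactor(1,1).
Cofactor C_11 = (-1)^(1+1) * minor(1,1) = 4
Entry delta = 6 - 0 = 6
Det delta = 6 * 4 = 24
New det = 25 + 24 = 49

Answer: 49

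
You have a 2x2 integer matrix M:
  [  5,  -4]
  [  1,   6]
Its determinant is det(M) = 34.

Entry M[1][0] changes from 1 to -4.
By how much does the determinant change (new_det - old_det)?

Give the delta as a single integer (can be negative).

Cofactor C_10 = 4
Entry delta = -4 - 1 = -5
Det delta = entry_delta * cofactor = -5 * 4 = -20

Answer: -20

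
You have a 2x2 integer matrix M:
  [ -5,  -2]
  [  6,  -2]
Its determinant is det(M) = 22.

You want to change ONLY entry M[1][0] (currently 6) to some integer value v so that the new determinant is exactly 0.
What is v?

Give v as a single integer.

det is linear in entry M[1][0]: det = old_det + (v - 6) * C_10
Cofactor C_10 = 2
Want det = 0: 22 + (v - 6) * 2 = 0
  (v - 6) = -22 / 2 = -11
  v = 6 + (-11) = -5

Answer: -5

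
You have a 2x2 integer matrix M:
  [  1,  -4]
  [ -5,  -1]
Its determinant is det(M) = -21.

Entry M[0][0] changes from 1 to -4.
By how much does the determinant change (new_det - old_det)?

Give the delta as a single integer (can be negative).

Answer: 5

Derivation:
Cofactor C_00 = -1
Entry delta = -4 - 1 = -5
Det delta = entry_delta * cofactor = -5 * -1 = 5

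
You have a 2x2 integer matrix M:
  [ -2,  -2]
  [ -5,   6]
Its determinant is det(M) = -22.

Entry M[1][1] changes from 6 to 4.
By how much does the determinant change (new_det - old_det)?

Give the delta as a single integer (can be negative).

Cofactor C_11 = -2
Entry delta = 4 - 6 = -2
Det delta = entry_delta * cofactor = -2 * -2 = 4

Answer: 4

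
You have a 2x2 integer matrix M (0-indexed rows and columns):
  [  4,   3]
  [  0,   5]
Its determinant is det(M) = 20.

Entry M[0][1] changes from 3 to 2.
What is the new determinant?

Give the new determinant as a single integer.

det is linear in row 0: changing M[0][1] by delta changes det by delta * cofactor(0,1).
Cofactor C_01 = (-1)^(0+1) * minor(0,1) = 0
Entry delta = 2 - 3 = -1
Det delta = -1 * 0 = 0
New det = 20 + 0 = 20

Answer: 20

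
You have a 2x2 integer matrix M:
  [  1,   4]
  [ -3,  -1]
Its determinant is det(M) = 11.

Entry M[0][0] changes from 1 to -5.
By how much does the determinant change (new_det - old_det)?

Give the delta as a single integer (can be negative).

Answer: 6

Derivation:
Cofactor C_00 = -1
Entry delta = -5 - 1 = -6
Det delta = entry_delta * cofactor = -6 * -1 = 6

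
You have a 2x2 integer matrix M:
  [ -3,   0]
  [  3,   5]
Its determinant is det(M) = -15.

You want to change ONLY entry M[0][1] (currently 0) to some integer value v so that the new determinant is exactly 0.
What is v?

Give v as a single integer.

det is linear in entry M[0][1]: det = old_det + (v - 0) * C_01
Cofactor C_01 = -3
Want det = 0: -15 + (v - 0) * -3 = 0
  (v - 0) = 15 / -3 = -5
  v = 0 + (-5) = -5

Answer: -5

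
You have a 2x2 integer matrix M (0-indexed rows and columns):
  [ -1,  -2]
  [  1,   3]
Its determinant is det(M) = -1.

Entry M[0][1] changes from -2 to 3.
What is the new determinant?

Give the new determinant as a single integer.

det is linear in row 0: changing M[0][1] by delta changes det by delta * cofactor(0,1).
Cofactor C_01 = (-1)^(0+1) * minor(0,1) = -1
Entry delta = 3 - -2 = 5
Det delta = 5 * -1 = -5
New det = -1 + -5 = -6

Answer: -6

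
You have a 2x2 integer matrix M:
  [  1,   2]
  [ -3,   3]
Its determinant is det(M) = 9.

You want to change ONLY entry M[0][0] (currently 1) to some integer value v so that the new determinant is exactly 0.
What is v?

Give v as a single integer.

det is linear in entry M[0][0]: det = old_det + (v - 1) * C_00
Cofactor C_00 = 3
Want det = 0: 9 + (v - 1) * 3 = 0
  (v - 1) = -9 / 3 = -3
  v = 1 + (-3) = -2

Answer: -2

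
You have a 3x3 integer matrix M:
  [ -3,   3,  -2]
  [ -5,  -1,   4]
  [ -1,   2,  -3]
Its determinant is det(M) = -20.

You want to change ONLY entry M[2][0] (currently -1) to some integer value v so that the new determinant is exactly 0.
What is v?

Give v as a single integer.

det is linear in entry M[2][0]: det = old_det + (v - -1) * C_20
Cofactor C_20 = 10
Want det = 0: -20 + (v - -1) * 10 = 0
  (v - -1) = 20 / 10 = 2
  v = -1 + (2) = 1

Answer: 1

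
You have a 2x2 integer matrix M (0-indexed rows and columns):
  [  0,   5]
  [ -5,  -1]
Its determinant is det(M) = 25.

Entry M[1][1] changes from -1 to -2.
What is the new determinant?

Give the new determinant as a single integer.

det is linear in row 1: changing M[1][1] by delta changes det by delta * cofactor(1,1).
Cofactor C_11 = (-1)^(1+1) * minor(1,1) = 0
Entry delta = -2 - -1 = -1
Det delta = -1 * 0 = 0
New det = 25 + 0 = 25

Answer: 25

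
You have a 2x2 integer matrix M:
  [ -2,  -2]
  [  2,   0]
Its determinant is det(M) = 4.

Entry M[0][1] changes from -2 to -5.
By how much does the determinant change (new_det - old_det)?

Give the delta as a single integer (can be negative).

Answer: 6

Derivation:
Cofactor C_01 = -2
Entry delta = -5 - -2 = -3
Det delta = entry_delta * cofactor = -3 * -2 = 6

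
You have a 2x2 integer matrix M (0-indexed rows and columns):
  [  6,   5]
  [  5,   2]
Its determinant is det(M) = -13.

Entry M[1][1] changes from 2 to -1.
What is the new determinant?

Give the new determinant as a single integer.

Answer: -31

Derivation:
det is linear in row 1: changing M[1][1] by delta changes det by delta * cofactor(1,1).
Cofactor C_11 = (-1)^(1+1) * minor(1,1) = 6
Entry delta = -1 - 2 = -3
Det delta = -3 * 6 = -18
New det = -13 + -18 = -31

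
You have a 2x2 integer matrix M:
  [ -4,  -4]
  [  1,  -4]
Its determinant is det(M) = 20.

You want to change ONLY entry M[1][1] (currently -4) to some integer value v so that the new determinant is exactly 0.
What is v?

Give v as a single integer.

Answer: 1

Derivation:
det is linear in entry M[1][1]: det = old_det + (v - -4) * C_11
Cofactor C_11 = -4
Want det = 0: 20 + (v - -4) * -4 = 0
  (v - -4) = -20 / -4 = 5
  v = -4 + (5) = 1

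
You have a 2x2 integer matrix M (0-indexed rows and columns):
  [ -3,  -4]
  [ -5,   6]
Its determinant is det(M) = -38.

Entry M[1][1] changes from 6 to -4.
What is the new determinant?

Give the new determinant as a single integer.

Answer: -8

Derivation:
det is linear in row 1: changing M[1][1] by delta changes det by delta * cofactor(1,1).
Cofactor C_11 = (-1)^(1+1) * minor(1,1) = -3
Entry delta = -4 - 6 = -10
Det delta = -10 * -3 = 30
New det = -38 + 30 = -8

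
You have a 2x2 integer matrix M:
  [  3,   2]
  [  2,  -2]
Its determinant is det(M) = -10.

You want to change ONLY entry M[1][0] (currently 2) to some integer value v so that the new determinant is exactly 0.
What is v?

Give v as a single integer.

det is linear in entry M[1][0]: det = old_det + (v - 2) * C_10
Cofactor C_10 = -2
Want det = 0: -10 + (v - 2) * -2 = 0
  (v - 2) = 10 / -2 = -5
  v = 2 + (-5) = -3

Answer: -3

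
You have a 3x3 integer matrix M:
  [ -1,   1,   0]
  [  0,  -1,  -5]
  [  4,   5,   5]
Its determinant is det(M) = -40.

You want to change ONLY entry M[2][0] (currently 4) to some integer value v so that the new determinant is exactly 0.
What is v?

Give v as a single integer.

det is linear in entry M[2][0]: det = old_det + (v - 4) * C_20
Cofactor C_20 = -5
Want det = 0: -40 + (v - 4) * -5 = 0
  (v - 4) = 40 / -5 = -8
  v = 4 + (-8) = -4

Answer: -4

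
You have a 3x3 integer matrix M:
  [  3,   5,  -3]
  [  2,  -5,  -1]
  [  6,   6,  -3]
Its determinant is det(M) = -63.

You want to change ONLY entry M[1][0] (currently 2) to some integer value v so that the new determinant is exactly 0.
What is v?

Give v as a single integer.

det is linear in entry M[1][0]: det = old_det + (v - 2) * C_10
Cofactor C_10 = -3
Want det = 0: -63 + (v - 2) * -3 = 0
  (v - 2) = 63 / -3 = -21
  v = 2 + (-21) = -19

Answer: -19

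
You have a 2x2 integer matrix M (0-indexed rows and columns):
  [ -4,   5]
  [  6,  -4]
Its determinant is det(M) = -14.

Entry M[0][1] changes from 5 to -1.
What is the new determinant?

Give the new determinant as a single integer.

Answer: 22

Derivation:
det is linear in row 0: changing M[0][1] by delta changes det by delta * cofactor(0,1).
Cofactor C_01 = (-1)^(0+1) * minor(0,1) = -6
Entry delta = -1 - 5 = -6
Det delta = -6 * -6 = 36
New det = -14 + 36 = 22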